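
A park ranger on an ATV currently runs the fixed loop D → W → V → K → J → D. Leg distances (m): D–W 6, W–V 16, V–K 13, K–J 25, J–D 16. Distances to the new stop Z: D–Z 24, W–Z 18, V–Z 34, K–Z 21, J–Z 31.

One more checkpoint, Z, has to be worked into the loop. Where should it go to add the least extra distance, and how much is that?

Insertion cost between consecutive stops i–j is d(i,Z) + d(Z,j) − d(i,j):
  between D and W: 24 + 18 − 6 = 36
  between W and V: 18 + 34 − 16 = 36
  between V and K: 34 + 21 − 13 = 42
  between K and J: 21 + 31 − 25 = 27
  between J and D: 31 + 24 − 16 = 39
Cheapest insertion is between K and J, adding 27.
New total = 76 + 27 = 103.

Adding 27 m by placing Z on the K–J leg.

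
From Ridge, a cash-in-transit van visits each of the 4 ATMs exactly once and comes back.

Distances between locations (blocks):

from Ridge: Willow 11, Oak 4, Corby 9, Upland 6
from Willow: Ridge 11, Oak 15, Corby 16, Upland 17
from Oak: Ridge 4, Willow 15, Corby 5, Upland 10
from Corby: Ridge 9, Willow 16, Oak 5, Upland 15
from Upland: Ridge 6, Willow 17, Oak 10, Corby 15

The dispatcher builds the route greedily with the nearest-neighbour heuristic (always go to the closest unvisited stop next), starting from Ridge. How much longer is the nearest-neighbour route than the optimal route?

The nearest-neighbour route is 4 blocks longer than optimal.

From Ridge: Oak=4, Upland=6, Corby=9, Willow=11 → choose Oak (4).
From Oak: Corby=5, Upland=10, Willow=15 → choose Corby (5).
From Corby: Upland=15, Willow=16 → choose Upland (15).
From Upland: Willow=17 → choose Willow (17).
NN route Ridge → Oak → Corby → Upland → Willow → Ridge costs 52.
Optimal: Ridge → Willow → Corby → Oak → Upland → Ridge costs 48 (by enumerating all 12 distinct tours).
Excess = 52 − 48 = 4.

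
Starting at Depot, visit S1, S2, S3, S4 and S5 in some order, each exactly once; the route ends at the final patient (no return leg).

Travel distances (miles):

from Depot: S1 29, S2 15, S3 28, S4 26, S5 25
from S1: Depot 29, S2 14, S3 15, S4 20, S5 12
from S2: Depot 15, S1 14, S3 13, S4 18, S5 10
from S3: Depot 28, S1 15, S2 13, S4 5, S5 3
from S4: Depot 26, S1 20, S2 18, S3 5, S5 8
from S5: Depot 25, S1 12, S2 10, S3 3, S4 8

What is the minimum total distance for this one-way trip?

There are 5! = 120 possible orderings.
Depot→S1→S2→S3→S4→S5: 29+14+13+5+8 = 69
Depot→S1→S2→S3→S5→S4: 29+14+13+3+8 = 67
Depot→S1→S2→S4→S3→S5: 29+14+18+5+3 = 69
Depot→S1→S2→S4→S5→S3: 29+14+18+8+3 = 72
Depot→S1→S2→S5→S3→S4: 29+14+10+3+5 = 61
Depot→S1→S2→S5→S4→S3: 29+14+10+8+5 = 66
Depot→S1→S3→S2→S4→S5: 29+15+13+18+8 = 83
Depot→S1→S3→S2→S5→S4: 29+15+13+10+8 = 75
Depot→S1→S3→S4→S2→S5: 29+15+5+18+10 = 77
Depot→S1→S3→S4→S5→S2: 29+15+5+8+10 = 67
Depot→S1→S3→S5→S2→S4: 29+15+3+10+18 = 75
Depot→S1→S3→S5→S4→S2: 29+15+3+8+18 = 73
Depot→S1→S4→S2→S3→S5: 29+20+18+13+3 = 83
Depot→S1→S4→S2→S5→S3: 29+20+18+10+3 = 80
… (106 more)
Depot→S2→S1→S5→S3→S4: 15+14+12+3+5 = 49  ← best
The minimum is 49.
One shortest path: Depot → S2 → S1 → S5 → S3 → S4.

49 miles — the minimum one-way total.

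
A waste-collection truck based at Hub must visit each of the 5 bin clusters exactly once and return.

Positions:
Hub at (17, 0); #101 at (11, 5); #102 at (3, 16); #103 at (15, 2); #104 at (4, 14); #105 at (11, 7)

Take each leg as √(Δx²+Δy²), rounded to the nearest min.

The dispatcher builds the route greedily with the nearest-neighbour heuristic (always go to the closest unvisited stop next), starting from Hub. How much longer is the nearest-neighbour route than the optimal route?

The nearest-neighbour route is 1 min longer than optimal.

Hub: #103=3, #101=8, #105=9, #104=19, #102=21 ⇒ #103
#103: #101=5, #105=6, #104=16, #102=18 ⇒ #101
#101: #105=2, #104=11, #102=14 ⇒ #105
#105: #104=10, #102=12 ⇒ #104
#104: #102=2 ⇒ #102
NN route Hub → #103 → #101 → #105 → #104 → #102 → Hub costs 43.
Optimal: Hub → #101 → #104 → #102 → #105 → #103 → Hub costs 42 (by enumerating all 60 distinct tours).
Excess = 43 − 42 = 1.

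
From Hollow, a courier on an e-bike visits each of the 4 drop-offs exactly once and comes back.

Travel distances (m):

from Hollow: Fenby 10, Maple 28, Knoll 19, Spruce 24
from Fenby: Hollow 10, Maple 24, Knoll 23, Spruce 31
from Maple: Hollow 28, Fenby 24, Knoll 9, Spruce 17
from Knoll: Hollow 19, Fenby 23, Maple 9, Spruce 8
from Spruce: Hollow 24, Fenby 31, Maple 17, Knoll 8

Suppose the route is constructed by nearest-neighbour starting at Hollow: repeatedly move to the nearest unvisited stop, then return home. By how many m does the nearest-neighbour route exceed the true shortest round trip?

Excess over optimum: 11 m.

Hollow: Fenby=10, Knoll=19, Spruce=24, Maple=28 ⇒ Fenby
Fenby: Knoll=23, Maple=24, Spruce=31 ⇒ Knoll
Knoll: Spruce=8, Maple=9 ⇒ Spruce
Spruce: Maple=17 ⇒ Maple
NN route Hollow → Fenby → Knoll → Spruce → Maple → Hollow costs 86.
Optimal: Hollow → Fenby → Maple → Knoll → Spruce → Hollow costs 75 (by enumerating all 12 distinct tours).
Excess = 86 − 75 = 11.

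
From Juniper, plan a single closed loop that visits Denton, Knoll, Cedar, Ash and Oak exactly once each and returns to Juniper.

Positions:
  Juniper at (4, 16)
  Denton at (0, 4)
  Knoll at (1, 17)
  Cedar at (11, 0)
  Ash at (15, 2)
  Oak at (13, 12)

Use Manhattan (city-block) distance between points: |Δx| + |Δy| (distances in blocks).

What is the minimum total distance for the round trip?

Juniper-Denton-Knoll-Cedar-Ash-Oak-Juniper: 16+14+27+6+12+13 = 88
Juniper-Denton-Knoll-Cedar-Oak-Ash-Juniper: 16+14+27+14+12+25 = 108
Juniper-Denton-Knoll-Ash-Cedar-Oak-Juniper: 16+14+29+6+14+13 = 92
Juniper-Denton-Knoll-Ash-Oak-Cedar-Juniper: 16+14+29+12+14+23 = 108
Juniper-Denton-Knoll-Oak-Cedar-Ash-Juniper: 16+14+17+14+6+25 = 92
Juniper-Denton-Knoll-Oak-Ash-Cedar-Juniper: 16+14+17+12+6+23 = 88
Juniper-Denton-Cedar-Knoll-Ash-Oak-Juniper: 16+15+27+29+12+13 = 112
Juniper-Denton-Cedar-Knoll-Oak-Ash-Juniper: 16+15+27+17+12+25 = 112
Juniper-Denton-Cedar-Ash-Knoll-Oak-Juniper: 16+15+6+29+17+13 = 96
Juniper-Denton-Cedar-Ash-Oak-Knoll-Juniper: 16+15+6+12+17+4 = 70
Juniper-Denton-Cedar-Oak-Knoll-Ash-Juniper: 16+15+14+17+29+25 = 116
Juniper-Denton-Cedar-Oak-Ash-Knoll-Juniper: 16+15+14+12+29+4 = 90
Juniper-Denton-Ash-Knoll-Cedar-Oak-Juniper: 16+17+29+27+14+13 = 116
Juniper-Denton-Ash-Knoll-Oak-Cedar-Juniper: 16+17+29+17+14+23 = 116
… (46 more)
Juniper-Knoll-Denton-Cedar-Ash-Oak-Juniper: 4+14+15+6+12+13 = 64  ← best
The minimum is 64.
One optimal route: Juniper → Knoll → Denton → Cedar → Ash → Oak → Juniper (or its reverse).

Minimum total distance: 64 blocks.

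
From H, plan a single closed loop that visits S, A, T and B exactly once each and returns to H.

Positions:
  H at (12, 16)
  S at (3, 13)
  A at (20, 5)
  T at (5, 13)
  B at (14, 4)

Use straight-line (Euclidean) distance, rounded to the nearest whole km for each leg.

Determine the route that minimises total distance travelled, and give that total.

There are 12 distinct closed tours to check (reversals are equivalent).
H → S → A → T → B → H: 9+19+17+13+12 = 70
H → S → A → B → T → H: 9+19+6+13+8 = 55
H → S → T → A → B → H: 9+2+17+6+12 = 46
H → S → T → B → A → H: 9+2+13+6+14 = 44
H → S → B → A → T → H: 9+14+6+17+8 = 54
H → S → B → T → A → H: 9+14+13+17+14 = 67
H → A → S → T → B → H: 14+19+2+13+12 = 60
H → A → S → B → T → H: 14+19+14+13+8 = 68
H → A → T → S → B → H: 14+17+2+14+12 = 59
H → A → B → S → T → H: 14+6+14+2+8 = 44
H → T → S → A → B → H: 8+2+19+6+12 = 47
H → T → A → S → B → H: 8+17+19+14+12 = 70
The minimum is 44.
One optimal route: H → S → T → B → A → H (or its reverse).

Minimum total distance: 44 km.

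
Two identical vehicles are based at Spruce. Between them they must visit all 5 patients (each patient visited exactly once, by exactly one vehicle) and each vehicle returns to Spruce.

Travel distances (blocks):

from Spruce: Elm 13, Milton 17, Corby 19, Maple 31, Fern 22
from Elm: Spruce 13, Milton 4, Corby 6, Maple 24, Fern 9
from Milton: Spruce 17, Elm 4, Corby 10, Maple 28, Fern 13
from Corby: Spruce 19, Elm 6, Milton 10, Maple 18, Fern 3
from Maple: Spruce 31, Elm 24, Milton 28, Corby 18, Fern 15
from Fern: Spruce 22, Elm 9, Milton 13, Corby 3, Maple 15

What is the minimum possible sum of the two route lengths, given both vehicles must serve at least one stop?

There are 2^4 − 1 = 15 ways to divide the 5 stops into two non-empty groups. For each, the best each vehicle can do is its own shortest tour through its group:
  {Elm} + {Milton, Corby, Maple, Fern}: 26 + 76 = 102
  {Milton} + {Elm, Corby, Maple, Fern}: 34 + 68 = 102
  {Elm, Milton} + {Corby, Maple, Fern}: 34 + 68 = 102
  {Corby} + {Elm, Milton, Maple, Fern}: 38 + 76 = 114
  {Elm, Corby} + {Milton, Maple, Fern}: 38 + 76 = 114
  {Milton, Corby} + {Elm, Maple, Fern}: 46 + 68 = 114
  … (15 splits in total)
Best: vehicle 1 Spruce → Elm → Spruce = 26; vehicle 2 Spruce → Milton → Corby → Fern → Maple → Spruce = 76; combined 102.

102 blocks — the smallest possible combined total.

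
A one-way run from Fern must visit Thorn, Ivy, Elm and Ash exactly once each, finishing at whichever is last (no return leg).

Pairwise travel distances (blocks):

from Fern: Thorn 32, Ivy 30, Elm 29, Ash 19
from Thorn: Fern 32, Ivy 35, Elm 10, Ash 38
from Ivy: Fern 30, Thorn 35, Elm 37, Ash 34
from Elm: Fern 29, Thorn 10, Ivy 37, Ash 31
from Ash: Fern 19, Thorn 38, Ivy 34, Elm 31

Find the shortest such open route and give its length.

There are 4! = 24 possible orderings.
Fern → Thorn → Ivy → Elm → Ash: 32+35+37+31 = 135
Fern → Thorn → Ivy → Ash → Elm: 32+35+34+31 = 132
Fern → Thorn → Elm → Ivy → Ash: 32+10+37+34 = 113
Fern → Thorn → Elm → Ash → Ivy: 32+10+31+34 = 107
Fern → Thorn → Ash → Ivy → Elm: 32+38+34+37 = 141
Fern → Thorn → Ash → Elm → Ivy: 32+38+31+37 = 138
Fern → Ivy → Thorn → Elm → Ash: 30+35+10+31 = 106
Fern → Ivy → Thorn → Ash → Elm: 30+35+38+31 = 134
Fern → Ivy → Elm → Thorn → Ash: 30+37+10+38 = 115
Fern → Ivy → Elm → Ash → Thorn: 30+37+31+38 = 136
Fern → Ivy → Ash → Thorn → Elm: 30+34+38+10 = 112
Fern → Ivy → Ash → Elm → Thorn: 30+34+31+10 = 105
Fern → Elm → Thorn → Ivy → Ash: 29+10+35+34 = 108
Fern → Elm → Thorn → Ash → Ivy: 29+10+38+34 = 111
… (10 more)
Fern → Ash → Elm → Thorn → Ivy: 19+31+10+35 = 95  ← best
The minimum is 95.
One shortest path: Fern → Ash → Elm → Thorn → Ivy.

Shortest open route: 95 blocks.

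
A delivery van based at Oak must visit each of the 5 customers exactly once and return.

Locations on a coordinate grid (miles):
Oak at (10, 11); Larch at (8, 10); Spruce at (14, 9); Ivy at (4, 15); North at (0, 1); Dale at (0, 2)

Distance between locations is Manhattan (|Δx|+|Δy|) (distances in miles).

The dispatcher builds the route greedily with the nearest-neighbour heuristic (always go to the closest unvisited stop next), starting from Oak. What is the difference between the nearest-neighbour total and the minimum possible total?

From Oak: Larch=3, Spruce=6, Ivy=10, Dale=19, North=20 → choose Larch (3).
From Larch: Spruce=7, Ivy=9, Dale=16, North=17 → choose Spruce (7).
From Spruce: Ivy=16, Dale=21, North=22 → choose Ivy (16).
From Ivy: Dale=17, North=18 → choose Dale (17).
From Dale: North=1 → choose North (1).
NN route Oak → Larch → Spruce → Ivy → Dale → North → Oak costs 64.
Optimal: Oak → Larch → Ivy → North → Dale → Spruce → Oak costs 58 (by enumerating all 60 distinct tours).
Excess = 64 − 58 = 6.

Excess over optimum: 6 miles.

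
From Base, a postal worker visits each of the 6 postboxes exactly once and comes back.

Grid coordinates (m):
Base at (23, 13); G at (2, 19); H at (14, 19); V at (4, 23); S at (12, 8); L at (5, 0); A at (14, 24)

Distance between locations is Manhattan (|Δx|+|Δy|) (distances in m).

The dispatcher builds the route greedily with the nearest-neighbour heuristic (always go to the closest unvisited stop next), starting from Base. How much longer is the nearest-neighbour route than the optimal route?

From Base: H=15, S=16, A=20, G=27, V=29, L=31 → choose H (15).
From H: A=5, G=12, S=13, V=14, L=28 → choose A (5).
From A: V=11, G=17, S=18, L=33 → choose V (11).
From V: G=6, S=23, L=24 → choose G (6).
From G: S=21, L=22 → choose S (21).
From S: L=15 → choose L (15).
NN route Base → H → A → V → G → S → L → Base costs 104.
Optimal: Base → H → A → V → G → L → S → Base costs 90 (by enumerating all 360 distinct tours).
Excess = 104 − 90 = 14.

Excess over optimum: 14 m.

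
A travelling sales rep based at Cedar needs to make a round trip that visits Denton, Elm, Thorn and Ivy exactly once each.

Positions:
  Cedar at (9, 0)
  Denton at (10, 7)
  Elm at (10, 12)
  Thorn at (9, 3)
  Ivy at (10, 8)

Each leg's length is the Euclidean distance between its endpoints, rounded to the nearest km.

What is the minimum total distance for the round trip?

Cedar→Denton→Elm→Thorn→Ivy→Cedar: 7+5+9+5+8 = 34
Cedar→Denton→Elm→Ivy→Thorn→Cedar: 7+5+4+5+3 = 24
Cedar→Denton→Thorn→Elm→Ivy→Cedar: 7+4+9+4+8 = 32
Cedar→Denton→Thorn→Ivy→Elm→Cedar: 7+4+5+4+12 = 32
Cedar→Denton→Ivy→Elm→Thorn→Cedar: 7+1+4+9+3 = 24
Cedar→Denton→Ivy→Thorn→Elm→Cedar: 7+1+5+9+12 = 34
Cedar→Elm→Denton→Thorn→Ivy→Cedar: 12+5+4+5+8 = 34
Cedar→Elm→Denton→Ivy→Thorn→Cedar: 12+5+1+5+3 = 26
Cedar→Elm→Thorn→Denton→Ivy→Cedar: 12+9+4+1+8 = 34
Cedar→Elm→Ivy→Denton→Thorn→Cedar: 12+4+1+4+3 = 24
Cedar→Thorn→Denton→Elm→Ivy→Cedar: 3+4+5+4+8 = 24
Cedar→Thorn→Elm→Denton→Ivy→Cedar: 3+9+5+1+8 = 26
The minimum is 24.
One optimal route: Cedar → Denton → Elm → Ivy → Thorn → Cedar (or its reverse).

Shortest round trip = 24 km.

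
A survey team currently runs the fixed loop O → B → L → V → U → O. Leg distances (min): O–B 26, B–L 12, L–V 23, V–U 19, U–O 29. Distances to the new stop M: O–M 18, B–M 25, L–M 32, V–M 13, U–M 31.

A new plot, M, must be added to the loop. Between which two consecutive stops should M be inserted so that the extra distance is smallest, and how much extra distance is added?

Insertion cost between consecutive stops i–j is d(i,M) + d(M,j) − d(i,j):
  between O and B: 18 + 25 − 26 = 17
  between B and L: 25 + 32 − 12 = 45
  between L and V: 32 + 13 − 23 = 22
  between V and U: 13 + 31 − 19 = 25
  between U and O: 31 + 18 − 29 = 20
Cheapest insertion is between O and B, adding 17.
New total = 109 + 17 = 126.

Minimum extra distance: 17 min, inserting M between O and B.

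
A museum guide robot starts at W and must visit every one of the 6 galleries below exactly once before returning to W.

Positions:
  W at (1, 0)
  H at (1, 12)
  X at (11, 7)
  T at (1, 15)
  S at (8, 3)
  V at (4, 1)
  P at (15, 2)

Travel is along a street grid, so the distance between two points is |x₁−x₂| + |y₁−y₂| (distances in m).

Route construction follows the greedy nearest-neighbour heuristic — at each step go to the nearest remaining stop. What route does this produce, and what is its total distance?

At W the remaining stops are V 4, S 10, H 12, T 15, P 16, X 17; go to V.
At V the remaining stops are S 6, P 12, X 13, H 14, T 17; go to S.
At S the remaining stops are X 7, P 8, H 16, T 19; go to X.
At X the remaining stops are P 9, H 15, T 18; go to P.
At P the remaining stops are H 24, T 27; go to H.
At H the remaining stops are T 3; go to T.
Return T→W: 15.
Total = 4 + 6 + 7 + 9 + 24 + 3 + 15 = 68.

Nearest-neighbour total = 68 m; route W → V → S → X → P → H → T → W.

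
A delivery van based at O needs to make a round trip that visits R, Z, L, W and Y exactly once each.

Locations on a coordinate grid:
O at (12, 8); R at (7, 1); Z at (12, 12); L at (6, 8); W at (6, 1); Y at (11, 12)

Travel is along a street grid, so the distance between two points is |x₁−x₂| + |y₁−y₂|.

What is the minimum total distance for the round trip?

With 5 stops there are 5!/2 = 60 distinct round trips (a route and its reverse cost the same).
O - R - Z - L - W - Y - O: 12+16+10+7+16+5 = 66
O - R - Z - L - Y - W - O: 12+16+10+9+16+13 = 76
O - R - Z - W - L - Y - O: 12+16+17+7+9+5 = 66
O - R - Z - W - Y - L - O: 12+16+17+16+9+6 = 76
O - R - Z - Y - L - W - O: 12+16+1+9+7+13 = 58
O - R - Z - Y - W - L - O: 12+16+1+16+7+6 = 58
O - R - L - Z - W - Y - O: 12+8+10+17+16+5 = 68
O - R - L - Z - Y - W - O: 12+8+10+1+16+13 = 60
O - R - L - W - Z - Y - O: 12+8+7+17+1+5 = 50
O - R - L - W - Y - Z - O: 12+8+7+16+1+4 = 48
O - R - L - Y - Z - W - O: 12+8+9+1+17+13 = 60
O - R - L - Y - W - Z - O: 12+8+9+16+17+4 = 66
O - R - W - Z - L - Y - O: 12+1+17+10+9+5 = 54
O - R - W - Z - Y - L - O: 12+1+17+1+9+6 = 46
… (46 more)
O - R - W - L - Y - Z - O: 12+1+7+9+1+4 = 34  ← best
The minimum is 34.
One optimal route: O → R → W → L → Y → Z → O (or its reverse).

34 — the shortest possible round trip.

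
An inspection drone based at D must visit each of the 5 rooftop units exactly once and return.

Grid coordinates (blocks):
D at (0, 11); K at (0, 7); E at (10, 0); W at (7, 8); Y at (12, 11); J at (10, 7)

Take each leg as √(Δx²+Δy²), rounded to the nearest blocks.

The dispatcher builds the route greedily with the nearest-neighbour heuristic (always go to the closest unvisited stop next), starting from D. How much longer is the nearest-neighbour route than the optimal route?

The nearest-neighbour route is 3 blocks longer than optimal.

From D: K=4, W=8, J=11, Y=12, E=15 → choose K (4).
From K: W=7, J=10, E=12, Y=13 → choose W (7).
From W: J=3, Y=6, E=9 → choose J (3).
From J: Y=4, E=7 → choose Y (4).
From Y: E=11 → choose E (11).
NN route D → K → W → J → Y → E → D costs 44.
Optimal: D → K → E → J → Y → W → D costs 41 (by enumerating all 60 distinct tours).
Excess = 44 − 41 = 3.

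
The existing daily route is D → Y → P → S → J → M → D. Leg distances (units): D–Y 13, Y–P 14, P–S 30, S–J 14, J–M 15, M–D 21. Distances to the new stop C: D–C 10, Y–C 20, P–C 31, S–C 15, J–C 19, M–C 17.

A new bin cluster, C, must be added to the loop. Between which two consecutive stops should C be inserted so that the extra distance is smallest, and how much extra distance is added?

Insertion cost between consecutive stops i–j is d(i,C) + d(C,j) − d(i,j):
  between D and Y: 10 + 20 − 13 = 17
  between Y and P: 20 + 31 − 14 = 37
  between P and S: 31 + 15 − 30 = 16
  between S and J: 15 + 19 − 14 = 20
  between J and M: 19 + 17 − 15 = 21
  between M and D: 17 + 10 − 21 = 6
Cheapest insertion is between M and D, adding 6.
New total = 107 + 6 = 113.

Minimum extra distance: 6, inserting C between M and D.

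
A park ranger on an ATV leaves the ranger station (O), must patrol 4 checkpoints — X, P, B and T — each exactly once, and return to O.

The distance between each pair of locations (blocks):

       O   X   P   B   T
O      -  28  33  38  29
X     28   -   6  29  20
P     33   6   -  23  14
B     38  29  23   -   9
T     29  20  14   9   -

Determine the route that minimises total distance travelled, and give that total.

95 blocks — the shortest possible round trip.

There are 12 distinct closed tours to check (reversals are equivalent).
O→X→P→B→T→O: 28+6+23+9+29 = 95
O→X→P→T→B→O: 28+6+14+9+38 = 95
O→X→B→P→T→O: 28+29+23+14+29 = 123
O→X→B→T→P→O: 28+29+9+14+33 = 113
O→X→T→P→B→O: 28+20+14+23+38 = 123
O→X→T→B→P→O: 28+20+9+23+33 = 113
O→P→X→B→T→O: 33+6+29+9+29 = 106
O→P→X→T→B→O: 33+6+20+9+38 = 106
O→P→B→X→T→O: 33+23+29+20+29 = 134
O→P→T→X→B→O: 33+14+20+29+38 = 134
O→B→X→P→T→O: 38+29+6+14+29 = 116
O→B→P→X→T→O: 38+23+6+20+29 = 116
The minimum is 95.
One optimal route: O → X → P → B → T → O (or its reverse).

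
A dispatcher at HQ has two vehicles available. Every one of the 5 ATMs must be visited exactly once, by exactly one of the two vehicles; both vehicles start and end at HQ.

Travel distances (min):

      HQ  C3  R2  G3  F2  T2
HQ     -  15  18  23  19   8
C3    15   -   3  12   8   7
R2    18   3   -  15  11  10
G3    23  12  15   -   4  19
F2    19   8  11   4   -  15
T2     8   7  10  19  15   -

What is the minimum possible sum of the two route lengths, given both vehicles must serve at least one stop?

Check every non-empty split of the stops between the two vehicles; for each half take its own optimal tour:
  {C3} + {R2, G3, F2, T2}: 30 + 56 = 86
  {R2} + {C3, G3, F2, T2}: 36 + 50 = 86
  {C3, R2} + {G3, F2, T2}: 36 + 50 = 86
  {G3} + {C3, R2, F2, T2}: 46 + 48 = 94
  {C3, G3} + {R2, F2, T2}: 50 + 48 = 98
  {R2, G3} + {C3, F2, T2}: 56 + 42 = 98
  … (15 splits in total)
  {C3, R2, G3, F2} + {T2}: 56 + 16 = 72  ← best
Best: vehicle 1 HQ → C3 → R2 → G3 → F2 → HQ = 56; vehicle 2 HQ → T2 → HQ = 16; combined 72.

72 min — the smallest possible combined total.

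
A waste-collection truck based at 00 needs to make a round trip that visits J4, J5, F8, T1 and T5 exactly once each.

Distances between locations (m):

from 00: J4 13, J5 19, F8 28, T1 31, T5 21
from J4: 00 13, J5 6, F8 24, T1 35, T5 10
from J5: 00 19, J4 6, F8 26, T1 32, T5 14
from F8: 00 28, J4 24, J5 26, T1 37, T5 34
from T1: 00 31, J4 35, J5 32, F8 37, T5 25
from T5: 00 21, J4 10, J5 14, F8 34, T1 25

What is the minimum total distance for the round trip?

With 5 stops there are 5!/2 = 60 distinct round trips (a route and its reverse cost the same).
00 → J4 → J5 → F8 → T1 → T5 → 00: 13+6+26+37+25+21 = 128
00 → J4 → J5 → F8 → T5 → T1 → 00: 13+6+26+34+25+31 = 135
00 → J4 → J5 → T1 → F8 → T5 → 00: 13+6+32+37+34+21 = 143
00 → J4 → J5 → T1 → T5 → F8 → 00: 13+6+32+25+34+28 = 138
00 → J4 → J5 → T5 → F8 → T1 → 00: 13+6+14+34+37+31 = 135
00 → J4 → J5 → T5 → T1 → F8 → 00: 13+6+14+25+37+28 = 123
00 → J4 → F8 → J5 → T1 → T5 → 00: 13+24+26+32+25+21 = 141
00 → J4 → F8 → J5 → T5 → T1 → 00: 13+24+26+14+25+31 = 133
00 → J4 → F8 → T1 → J5 → T5 → 00: 13+24+37+32+14+21 = 141
00 → J4 → F8 → T1 → T5 → J5 → 00: 13+24+37+25+14+19 = 132
00 → J4 → F8 → T5 → J5 → T1 → 00: 13+24+34+14+32+31 = 148
00 → J4 → F8 → T5 → T1 → J5 → 00: 13+24+34+25+32+19 = 147
00 → J4 → T1 → J5 → F8 → T5 → 00: 13+35+32+26+34+21 = 161
00 → J4 → T1 → J5 → T5 → F8 → 00: 13+35+32+14+34+28 = 156
… (46 more)
The minimum is 123.
One optimal route: 00 → J4 → J5 → T5 → T1 → F8 → 00 (or its reverse).

123 m — the shortest possible round trip.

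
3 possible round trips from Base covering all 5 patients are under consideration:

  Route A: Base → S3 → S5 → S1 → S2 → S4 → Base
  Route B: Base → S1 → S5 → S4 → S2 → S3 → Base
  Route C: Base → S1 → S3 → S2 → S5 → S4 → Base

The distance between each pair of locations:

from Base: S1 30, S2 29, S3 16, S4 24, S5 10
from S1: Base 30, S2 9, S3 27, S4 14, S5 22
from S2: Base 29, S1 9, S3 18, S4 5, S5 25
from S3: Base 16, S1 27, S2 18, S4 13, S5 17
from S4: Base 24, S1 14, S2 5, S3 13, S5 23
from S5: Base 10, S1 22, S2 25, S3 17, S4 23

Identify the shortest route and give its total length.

Route A: 16 + 17 + 22 + 9 + 5 + 24 = 93
Route B: 30 + 22 + 23 + 5 + 18 + 16 = 114
Route C: 30 + 27 + 18 + 25 + 23 + 24 = 147

Shortest is Route A, total 93.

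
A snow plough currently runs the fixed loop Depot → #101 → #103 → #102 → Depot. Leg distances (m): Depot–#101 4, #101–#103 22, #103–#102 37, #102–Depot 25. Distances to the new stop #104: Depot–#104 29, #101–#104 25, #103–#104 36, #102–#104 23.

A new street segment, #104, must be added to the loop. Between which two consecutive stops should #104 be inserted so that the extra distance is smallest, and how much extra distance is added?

Adding 22 m by placing #104 on the #103–#102 leg.

Insertion cost between consecutive stops i–j is d(i,#104) + d(#104,j) − d(i,j):
  between Depot and #101: 29 + 25 − 4 = 50
  between #101 and #103: 25 + 36 − 22 = 39
  between #103 and #102: 36 + 23 − 37 = 22
  between #102 and Depot: 23 + 29 − 25 = 27
Cheapest insertion is between #103 and #102, adding 22.
New total = 88 + 22 = 110.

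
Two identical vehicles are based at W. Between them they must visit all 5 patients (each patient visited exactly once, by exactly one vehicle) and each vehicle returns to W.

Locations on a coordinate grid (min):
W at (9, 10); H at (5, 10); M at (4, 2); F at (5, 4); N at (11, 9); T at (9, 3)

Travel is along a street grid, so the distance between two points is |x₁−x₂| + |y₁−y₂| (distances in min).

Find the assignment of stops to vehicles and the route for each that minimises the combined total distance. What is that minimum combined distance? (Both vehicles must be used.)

Check every non-empty split of the stops between the two vehicles; for each half take its own optimal tour:
  {H} + {M, F, N, T}: 8 + 30 = 38
  {M} + {H, F, N, T}: 26 + 26 = 52
  {H, M} + {F, N, T}: 26 + 26 = 52
  {F} + {H, M, N, T}: 20 + 30 = 50
  {H, F} + {M, N, T}: 20 + 30 = 50
  {M, F} + {H, N, T}: 26 + 26 = 52
  … (15 splits in total)
  {N} + {H, M, F, T}: 6 + 26 = 32  ← best
Best: vehicle 1 W → N → W = 6; vehicle 2 W → H → F → M → T → W = 26; combined 32.

32 min — the smallest possible combined total.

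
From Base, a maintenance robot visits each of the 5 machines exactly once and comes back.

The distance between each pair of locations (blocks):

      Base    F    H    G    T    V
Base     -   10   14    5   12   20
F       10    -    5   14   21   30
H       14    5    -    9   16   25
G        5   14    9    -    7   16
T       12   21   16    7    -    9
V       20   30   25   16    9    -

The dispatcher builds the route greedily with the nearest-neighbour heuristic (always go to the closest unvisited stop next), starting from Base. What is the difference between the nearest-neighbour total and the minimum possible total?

The nearest-neighbour route is 1 blocks longer than optimal.

Base: G=5, F=10, T=12, H=14, V=20 ⇒ G
G: T=7, H=9, F=14, V=16 ⇒ T
T: V=9, H=16, F=21 ⇒ V
V: H=25, F=30 ⇒ H
H: F=5 ⇒ F
NN route Base → G → T → V → H → F → Base costs 61.
Optimal: Base → F → H → G → T → V → Base costs 60 (by enumerating all 60 distinct tours).
Excess = 61 − 60 = 1.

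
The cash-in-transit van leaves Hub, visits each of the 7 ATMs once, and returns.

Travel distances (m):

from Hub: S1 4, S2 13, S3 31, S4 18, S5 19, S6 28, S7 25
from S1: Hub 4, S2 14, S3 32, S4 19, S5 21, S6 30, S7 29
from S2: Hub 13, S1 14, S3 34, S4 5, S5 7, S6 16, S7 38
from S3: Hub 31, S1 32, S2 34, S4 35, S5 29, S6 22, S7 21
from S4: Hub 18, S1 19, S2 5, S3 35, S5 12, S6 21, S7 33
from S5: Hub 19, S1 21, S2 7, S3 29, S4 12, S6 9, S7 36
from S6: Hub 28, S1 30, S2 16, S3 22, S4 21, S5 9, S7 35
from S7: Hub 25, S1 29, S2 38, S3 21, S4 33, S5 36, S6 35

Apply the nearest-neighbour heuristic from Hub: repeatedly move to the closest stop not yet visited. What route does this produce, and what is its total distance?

112 m along Hub → S1 → S2 → S4 → S5 → S6 → S3 → S7 → Hub.

At Hub the remaining stops are S1 4, S2 13, S4 18, S5 19, S7 25, S6 28, S3 31; go to S1.
At S1 the remaining stops are S2 14, S4 19, S5 21, S7 29, S6 30, S3 32; go to S2.
At S2 the remaining stops are S4 5, S5 7, S6 16, S3 34, S7 38; go to S4.
At S4 the remaining stops are S5 12, S6 21, S7 33, S3 35; go to S5.
At S5 the remaining stops are S6 9, S3 29, S7 36; go to S6.
At S6 the remaining stops are S3 22, S7 35; go to S3.
At S3 the remaining stops are S7 21; go to S7.
Return S7→Hub: 25.
Total = 4 + 14 + 5 + 12 + 9 + 22 + 21 + 25 = 112.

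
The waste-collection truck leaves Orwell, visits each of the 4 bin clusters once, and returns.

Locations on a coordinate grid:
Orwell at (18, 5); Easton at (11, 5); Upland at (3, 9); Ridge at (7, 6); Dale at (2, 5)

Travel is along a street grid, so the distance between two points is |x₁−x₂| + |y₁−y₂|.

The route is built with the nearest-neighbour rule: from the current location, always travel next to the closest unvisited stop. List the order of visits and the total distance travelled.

Orwell → [Easton:7 / Ridge:12 / Dale:16 / Upland:19] → Easton (7)
Easton → [Ridge:5 / Dale:9 / Upland:12] → Ridge (5)
Ridge → [Dale:6 / Upland:7] → Dale (6)
Dale → [Upland:5] → Upland (5)
Return Upland→Orwell: 19.
Total = 7 + 5 + 6 + 5 + 19 = 42.

Nearest-neighbour total = 42; route Orwell → Easton → Ridge → Dale → Upland → Orwell.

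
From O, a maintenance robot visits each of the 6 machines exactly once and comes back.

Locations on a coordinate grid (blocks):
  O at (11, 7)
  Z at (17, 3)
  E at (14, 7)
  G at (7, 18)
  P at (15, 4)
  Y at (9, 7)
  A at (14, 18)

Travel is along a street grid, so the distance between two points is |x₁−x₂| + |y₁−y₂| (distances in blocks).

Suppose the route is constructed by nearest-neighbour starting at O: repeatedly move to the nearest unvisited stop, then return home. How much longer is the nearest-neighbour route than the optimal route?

4 blocks longer than the optimal tour.

O: Y=2, E=3, P=7, Z=10, A=14, G=15 ⇒ Y
Y: E=5, P=9, Z=12, G=13, A=16 ⇒ E
E: P=4, Z=7, A=11, G=18 ⇒ P
P: Z=3, A=15, G=22 ⇒ Z
Z: A=18, G=25 ⇒ A
A: G=7 ⇒ G
NN route O → Y → E → P → Z → A → G → O costs 54.
Optimal: O → Z → P → E → A → G → Y → O costs 50 (by enumerating all 360 distinct tours).
Excess = 54 − 50 = 4.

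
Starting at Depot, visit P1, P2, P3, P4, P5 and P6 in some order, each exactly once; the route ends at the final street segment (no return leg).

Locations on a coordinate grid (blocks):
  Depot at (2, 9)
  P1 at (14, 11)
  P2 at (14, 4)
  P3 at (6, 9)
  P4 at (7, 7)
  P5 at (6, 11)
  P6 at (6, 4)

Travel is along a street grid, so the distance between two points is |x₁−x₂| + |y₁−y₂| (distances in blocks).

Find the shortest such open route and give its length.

Minimum one-way distance = 30 blocks.

There are 6! = 720 possible orderings.
Depot → P1 → P2 → P3 → P4 → P5 → P6: 14+7+13+3+5+7 = 49
Depot → P1 → P2 → P3 → P4 → P6 → P5: 14+7+13+3+4+7 = 48
Depot → P1 → P2 → P3 → P5 → P4 → P6: 14+7+13+2+5+4 = 45
Depot → P1 → P2 → P3 → P5 → P6 → P4: 14+7+13+2+7+4 = 47
Depot → P1 → P2 → P3 → P6 → P4 → P5: 14+7+13+5+4+5 = 48
Depot → P1 → P2 → P3 → P6 → P5 → P4: 14+7+13+5+7+5 = 51
Depot → P1 → P2 → P4 → P3 → P5 → P6: 14+7+10+3+2+7 = 43
Depot → P1 → P2 → P4 → P3 → P6 → P5: 14+7+10+3+5+7 = 46
… (712 more)
Depot → P3 → P5 → P4 → P6 → P2 → P1: 4+2+5+4+8+7 = 30  ← best
The minimum is 30.
One shortest path: Depot → P3 → P5 → P4 → P6 → P2 → P1.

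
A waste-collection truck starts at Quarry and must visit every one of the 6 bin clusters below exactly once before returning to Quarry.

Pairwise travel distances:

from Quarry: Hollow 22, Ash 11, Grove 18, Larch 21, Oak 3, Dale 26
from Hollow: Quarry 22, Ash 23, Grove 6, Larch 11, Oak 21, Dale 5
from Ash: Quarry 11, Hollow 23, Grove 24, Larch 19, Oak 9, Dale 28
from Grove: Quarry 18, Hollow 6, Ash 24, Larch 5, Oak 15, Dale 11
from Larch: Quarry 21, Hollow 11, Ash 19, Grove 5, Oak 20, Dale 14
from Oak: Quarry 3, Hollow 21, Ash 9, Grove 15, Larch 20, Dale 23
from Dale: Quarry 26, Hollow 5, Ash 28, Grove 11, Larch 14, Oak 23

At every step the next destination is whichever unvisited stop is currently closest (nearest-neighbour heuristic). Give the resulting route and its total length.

At Quarry the remaining stops are Oak 3, Ash 11, Grove 18, Larch 21, Hollow 22, Dale 26; go to Oak.
At Oak the remaining stops are Ash 9, Grove 15, Larch 20, Hollow 21, Dale 23; go to Ash.
At Ash the remaining stops are Larch 19, Hollow 23, Grove 24, Dale 28; go to Larch.
At Larch the remaining stops are Grove 5, Hollow 11, Dale 14; go to Grove.
At Grove the remaining stops are Hollow 6, Dale 11; go to Hollow.
At Hollow the remaining stops are Dale 5; go to Dale.
Return Dale→Quarry: 26.
Total = 3 + 9 + 19 + 5 + 6 + 5 + 26 = 73.

73 along Quarry → Oak → Ash → Larch → Grove → Hollow → Dale → Quarry.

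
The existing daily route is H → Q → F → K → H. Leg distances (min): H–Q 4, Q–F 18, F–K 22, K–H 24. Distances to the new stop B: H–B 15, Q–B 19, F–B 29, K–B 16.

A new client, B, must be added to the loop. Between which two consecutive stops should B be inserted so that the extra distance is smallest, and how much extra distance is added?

Insertion cost between consecutive stops i–j is d(i,B) + d(B,j) − d(i,j):
  between H and Q: 15 + 19 − 4 = 30
  between Q and F: 19 + 29 − 18 = 30
  between F and K: 29 + 16 − 22 = 23
  between K and H: 16 + 15 − 24 = 7
Cheapest insertion is between K and H, adding 7.
New total = 68 + 7 = 75.

Minimum extra distance: 7 min, inserting B between K and H.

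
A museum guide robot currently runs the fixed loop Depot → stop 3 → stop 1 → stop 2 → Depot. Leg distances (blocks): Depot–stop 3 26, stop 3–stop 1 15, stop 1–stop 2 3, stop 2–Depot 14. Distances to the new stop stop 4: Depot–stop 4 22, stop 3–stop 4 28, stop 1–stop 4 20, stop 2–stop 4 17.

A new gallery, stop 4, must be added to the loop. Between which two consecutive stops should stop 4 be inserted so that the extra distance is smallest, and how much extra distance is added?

Insertion cost between consecutive stops i–j is d(i,stop 4) + d(stop 4,j) − d(i,j):
  between Depot and stop 3: 22 + 28 − 26 = 24
  between stop 3 and stop 1: 28 + 20 − 15 = 33
  between stop 1 and stop 2: 20 + 17 − 3 = 34
  between stop 2 and Depot: 17 + 22 − 14 = 25
Cheapest insertion is between Depot and stop 3, adding 24.
New total = 58 + 24 = 82.

Adding 24 blocks by placing stop 4 on the Depot–stop 3 leg.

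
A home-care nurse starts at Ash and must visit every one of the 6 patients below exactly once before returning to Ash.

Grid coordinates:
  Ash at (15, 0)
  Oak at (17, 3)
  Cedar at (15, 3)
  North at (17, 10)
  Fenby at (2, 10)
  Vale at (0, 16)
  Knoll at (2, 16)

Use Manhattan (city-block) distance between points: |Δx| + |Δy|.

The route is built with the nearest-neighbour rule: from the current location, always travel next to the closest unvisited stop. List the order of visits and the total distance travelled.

At Ash the remaining stops are Cedar 3, Oak 5, North 12, Fenby 23, Knoll 29, Vale 31; go to Cedar.
At Cedar the remaining stops are Oak 2, North 9, Fenby 20, Knoll 26, Vale 28; go to Oak.
At Oak the remaining stops are North 7, Fenby 22, Knoll 28, Vale 30; go to North.
At North the remaining stops are Fenby 15, Knoll 21, Vale 23; go to Fenby.
At Fenby the remaining stops are Knoll 6, Vale 8; go to Knoll.
At Knoll the remaining stops are Vale 2; go to Vale.
Return Vale→Ash: 31.
Total = 3 + 2 + 7 + 15 + 6 + 2 + 31 = 66.

66 along Ash → Cedar → Oak → North → Fenby → Knoll → Vale → Ash.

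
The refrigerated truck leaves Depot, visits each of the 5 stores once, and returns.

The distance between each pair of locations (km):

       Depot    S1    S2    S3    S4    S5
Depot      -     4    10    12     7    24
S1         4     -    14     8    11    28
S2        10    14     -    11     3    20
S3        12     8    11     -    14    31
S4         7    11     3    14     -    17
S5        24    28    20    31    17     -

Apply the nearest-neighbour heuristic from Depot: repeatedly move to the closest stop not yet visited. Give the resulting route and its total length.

Depot → [S1:4 / S4:7 / S2:10 / S3:12 / S5:24] → S1 (4)
S1 → [S3:8 / S4:11 / S2:14 / S5:28] → S3 (8)
S3 → [S2:11 / S4:14 / S5:31] → S2 (11)
S2 → [S4:3 / S5:20] → S4 (3)
S4 → [S5:17] → S5 (17)
Return S5→Depot: 24.
Total = 4 + 8 + 11 + 3 + 17 + 24 = 67.

Total distance 67 km via the nearest-neighbour route Depot → S1 → S3 → S2 → S4 → S5 → Depot.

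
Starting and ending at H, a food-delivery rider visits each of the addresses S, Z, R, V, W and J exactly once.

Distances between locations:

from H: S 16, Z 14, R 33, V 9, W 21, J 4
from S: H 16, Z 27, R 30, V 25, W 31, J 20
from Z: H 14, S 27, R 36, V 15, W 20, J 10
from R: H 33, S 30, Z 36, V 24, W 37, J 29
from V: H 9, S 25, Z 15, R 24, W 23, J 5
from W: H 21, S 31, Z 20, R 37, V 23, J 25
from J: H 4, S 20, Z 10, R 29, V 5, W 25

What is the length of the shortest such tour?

With 6 stops there are 6!/2 = 360 distinct round trips (a route and its reverse cost the same).
H-S-Z-R-V-W-J-H: 16+27+36+24+23+25+4 = 155
H-S-Z-R-V-J-W-H: 16+27+36+24+5+25+21 = 154
H-S-Z-R-W-V-J-H: 16+27+36+37+23+5+4 = 148
H-S-Z-R-W-J-V-H: 16+27+36+37+25+5+9 = 155
H-S-Z-R-J-V-W-H: 16+27+36+29+5+23+21 = 157
H-S-Z-R-J-W-V-H: 16+27+36+29+25+23+9 = 165
H-S-Z-V-R-W-J-H: 16+27+15+24+37+25+4 = 148
H-S-Z-V-R-J-W-H: 16+27+15+24+29+25+21 = 157
… (352 more)
H-S-R-V-J-Z-W-H: 16+30+24+5+10+20+21 = 126  ← best
The minimum is 126.
One optimal route: H → S → R → V → J → Z → W → H (or its reverse).

126 — the shortest possible round trip.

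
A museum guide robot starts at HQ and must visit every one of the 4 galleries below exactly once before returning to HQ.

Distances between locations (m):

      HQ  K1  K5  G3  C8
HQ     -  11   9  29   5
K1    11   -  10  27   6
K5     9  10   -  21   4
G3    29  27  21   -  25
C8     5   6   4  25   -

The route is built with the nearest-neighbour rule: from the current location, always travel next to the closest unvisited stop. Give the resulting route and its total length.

From HQ: distances to unvisited — C8=5, K5=9, K1=11, G3=29. Nearest is C8 (5).
From C8: distances to unvisited — K5=4, K1=6, G3=25. Nearest is K5 (4).
From K5: distances to unvisited — K1=10, G3=21. Nearest is K1 (10).
From K1: distances to unvisited — G3=27. Nearest is G3 (27).
Return G3→HQ: 29.
Total = 5 + 4 + 10 + 27 + 29 = 75.

75 m along HQ → C8 → K5 → K1 → G3 → HQ.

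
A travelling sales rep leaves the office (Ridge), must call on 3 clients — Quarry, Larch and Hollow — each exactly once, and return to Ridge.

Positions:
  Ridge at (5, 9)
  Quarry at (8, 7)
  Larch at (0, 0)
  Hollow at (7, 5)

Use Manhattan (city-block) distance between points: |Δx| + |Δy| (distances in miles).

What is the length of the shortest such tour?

34 miles — the shortest possible round trip.

With 3 stops there are 3!/2 = 3 distinct round trips (a route and its reverse cost the same).
Ridge→Quarry→Larch→Hollow→Ridge: 5+15+12+6 = 38
Ridge→Quarry→Hollow→Larch→Ridge: 5+3+12+14 = 34
Ridge→Larch→Quarry→Hollow→Ridge: 14+15+3+6 = 38
The minimum is 34.
One optimal route: Ridge → Quarry → Hollow → Larch → Ridge (or its reverse).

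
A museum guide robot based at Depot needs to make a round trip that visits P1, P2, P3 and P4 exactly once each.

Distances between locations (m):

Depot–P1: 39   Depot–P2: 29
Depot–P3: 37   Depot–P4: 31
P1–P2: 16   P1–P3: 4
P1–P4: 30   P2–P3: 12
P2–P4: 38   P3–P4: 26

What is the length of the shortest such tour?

Depot → P1 → P2 → P3 → P4 → Depot: 39+16+12+26+31 = 124
Depot → P1 → P2 → P4 → P3 → Depot: 39+16+38+26+37 = 156
Depot → P1 → P3 → P2 → P4 → Depot: 39+4+12+38+31 = 124
Depot → P1 → P3 → P4 → P2 → Depot: 39+4+26+38+29 = 136
Depot → P1 → P4 → P2 → P3 → Depot: 39+30+38+12+37 = 156
Depot → P1 → P4 → P3 → P2 → Depot: 39+30+26+12+29 = 136
Depot → P2 → P1 → P3 → P4 → Depot: 29+16+4+26+31 = 106
Depot → P2 → P1 → P4 → P3 → Depot: 29+16+30+26+37 = 138
Depot → P2 → P3 → P1 → P4 → Depot: 29+12+4+30+31 = 106
Depot → P2 → P4 → P1 → P3 → Depot: 29+38+30+4+37 = 138
Depot → P3 → P1 → P2 → P4 → Depot: 37+4+16+38+31 = 126
Depot → P3 → P2 → P1 → P4 → Depot: 37+12+16+30+31 = 126
The minimum is 106.
One optimal route: Depot → P2 → P1 → P3 → P4 → Depot (or its reverse).

106 m — the shortest possible round trip.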